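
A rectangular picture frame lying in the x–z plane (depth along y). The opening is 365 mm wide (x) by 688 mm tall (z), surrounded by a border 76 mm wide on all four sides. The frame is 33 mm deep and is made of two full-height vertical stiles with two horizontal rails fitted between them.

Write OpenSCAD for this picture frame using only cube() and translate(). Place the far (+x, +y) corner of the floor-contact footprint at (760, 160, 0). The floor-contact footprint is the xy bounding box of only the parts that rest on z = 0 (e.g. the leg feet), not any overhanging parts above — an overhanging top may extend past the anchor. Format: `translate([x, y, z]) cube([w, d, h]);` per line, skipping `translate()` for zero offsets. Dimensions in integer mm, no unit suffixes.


translate([243, 127, 0]) cube([76, 33, 840]);
translate([684, 127, 0]) cube([76, 33, 840]);
translate([319, 127, 0]) cube([365, 33, 76]);
translate([319, 127, 764]) cube([365, 33, 76]);


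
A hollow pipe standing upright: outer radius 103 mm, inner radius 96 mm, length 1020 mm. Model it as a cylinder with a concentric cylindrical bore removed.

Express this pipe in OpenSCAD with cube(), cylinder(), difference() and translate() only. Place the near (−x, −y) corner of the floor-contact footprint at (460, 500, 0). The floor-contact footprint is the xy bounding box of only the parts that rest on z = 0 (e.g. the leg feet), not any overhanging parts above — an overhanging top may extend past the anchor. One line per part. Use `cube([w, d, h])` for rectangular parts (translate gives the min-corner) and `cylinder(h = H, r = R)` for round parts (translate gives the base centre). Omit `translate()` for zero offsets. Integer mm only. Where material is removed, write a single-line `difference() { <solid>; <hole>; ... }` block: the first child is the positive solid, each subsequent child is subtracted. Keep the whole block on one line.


difference() { translate([563, 603, 0]) cylinder(h = 1020, r = 103); translate([563, 603, 0]) cylinder(h = 1020, r = 96); }


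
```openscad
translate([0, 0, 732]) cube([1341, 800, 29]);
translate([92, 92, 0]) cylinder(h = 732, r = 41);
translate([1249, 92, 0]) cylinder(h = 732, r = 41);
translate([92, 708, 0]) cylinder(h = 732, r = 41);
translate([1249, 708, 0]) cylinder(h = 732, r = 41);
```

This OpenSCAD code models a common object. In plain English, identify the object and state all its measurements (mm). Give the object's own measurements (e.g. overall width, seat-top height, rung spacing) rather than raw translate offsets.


A rectangular dining table. The top is 1341×800×29 mm with its upper surface at z = 761 mm. It stands on four round legs of 82 mm diameter, each leg's bounding box inset 51 mm from the nearest pair of top edges, running from the floor to the underside of the top.


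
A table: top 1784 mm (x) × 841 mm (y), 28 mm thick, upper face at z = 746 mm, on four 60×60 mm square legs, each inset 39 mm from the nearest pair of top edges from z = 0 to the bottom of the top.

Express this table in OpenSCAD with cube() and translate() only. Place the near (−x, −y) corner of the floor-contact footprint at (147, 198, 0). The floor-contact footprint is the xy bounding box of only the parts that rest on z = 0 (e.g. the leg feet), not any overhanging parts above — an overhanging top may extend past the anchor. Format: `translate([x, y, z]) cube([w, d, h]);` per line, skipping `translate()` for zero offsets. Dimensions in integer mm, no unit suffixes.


translate([108, 159, 718]) cube([1784, 841, 28]);
translate([147, 198, 0]) cube([60, 60, 718]);
translate([1793, 198, 0]) cube([60, 60, 718]);
translate([147, 901, 0]) cube([60, 60, 718]);
translate([1793, 901, 0]) cube([60, 60, 718]);


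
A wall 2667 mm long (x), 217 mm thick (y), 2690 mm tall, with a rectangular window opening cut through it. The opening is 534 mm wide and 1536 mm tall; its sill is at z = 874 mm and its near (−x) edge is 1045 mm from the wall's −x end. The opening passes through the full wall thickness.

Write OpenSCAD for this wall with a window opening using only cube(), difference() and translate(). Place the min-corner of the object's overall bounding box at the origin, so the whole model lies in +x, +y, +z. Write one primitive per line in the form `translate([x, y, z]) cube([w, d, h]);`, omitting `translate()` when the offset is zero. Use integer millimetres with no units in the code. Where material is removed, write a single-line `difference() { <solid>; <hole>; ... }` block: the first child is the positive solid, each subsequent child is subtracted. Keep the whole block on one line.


difference() { cube([2667, 217, 2690]); translate([1045, 0, 874]) cube([534, 217, 1536]); }


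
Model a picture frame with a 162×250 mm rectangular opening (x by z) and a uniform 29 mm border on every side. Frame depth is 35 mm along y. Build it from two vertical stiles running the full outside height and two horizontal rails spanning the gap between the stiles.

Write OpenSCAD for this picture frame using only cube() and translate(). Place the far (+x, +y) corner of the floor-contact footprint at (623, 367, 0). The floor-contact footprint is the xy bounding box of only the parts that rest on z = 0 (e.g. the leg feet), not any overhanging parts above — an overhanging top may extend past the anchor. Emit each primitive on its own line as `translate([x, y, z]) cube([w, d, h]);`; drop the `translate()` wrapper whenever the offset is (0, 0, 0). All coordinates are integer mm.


translate([403, 332, 0]) cube([29, 35, 308]);
translate([594, 332, 0]) cube([29, 35, 308]);
translate([432, 332, 0]) cube([162, 35, 29]);
translate([432, 332, 279]) cube([162, 35, 29]);


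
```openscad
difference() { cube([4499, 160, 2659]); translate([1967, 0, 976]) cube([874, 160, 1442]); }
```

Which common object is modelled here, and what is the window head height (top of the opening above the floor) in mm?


A wall with a window opening. The window head height is 2418 mm.

A wall with a rectangular opening subtracted — a window. Sill at z = 976, opening 1442 mm tall, so the head is at 976 + 1442 = 2418 mm.


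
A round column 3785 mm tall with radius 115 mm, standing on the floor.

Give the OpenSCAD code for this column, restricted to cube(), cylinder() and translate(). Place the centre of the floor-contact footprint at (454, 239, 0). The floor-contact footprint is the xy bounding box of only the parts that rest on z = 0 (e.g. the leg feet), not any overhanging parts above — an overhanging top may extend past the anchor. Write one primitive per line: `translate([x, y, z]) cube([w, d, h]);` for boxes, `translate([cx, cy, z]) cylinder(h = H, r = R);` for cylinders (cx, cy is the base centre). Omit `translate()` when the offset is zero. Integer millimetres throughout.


translate([454, 239, 0]) cylinder(h = 3785, r = 115);


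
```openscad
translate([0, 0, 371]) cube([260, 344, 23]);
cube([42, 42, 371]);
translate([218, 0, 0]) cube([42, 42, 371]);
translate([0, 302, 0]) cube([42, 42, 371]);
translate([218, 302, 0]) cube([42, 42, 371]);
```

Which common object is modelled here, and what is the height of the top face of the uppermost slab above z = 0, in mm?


A stool. The seat height is 394 mm.

A 260×344×23 slab at z = 371 on four corner posts — a stool. The seat top is 371 + 23 = 394 mm.


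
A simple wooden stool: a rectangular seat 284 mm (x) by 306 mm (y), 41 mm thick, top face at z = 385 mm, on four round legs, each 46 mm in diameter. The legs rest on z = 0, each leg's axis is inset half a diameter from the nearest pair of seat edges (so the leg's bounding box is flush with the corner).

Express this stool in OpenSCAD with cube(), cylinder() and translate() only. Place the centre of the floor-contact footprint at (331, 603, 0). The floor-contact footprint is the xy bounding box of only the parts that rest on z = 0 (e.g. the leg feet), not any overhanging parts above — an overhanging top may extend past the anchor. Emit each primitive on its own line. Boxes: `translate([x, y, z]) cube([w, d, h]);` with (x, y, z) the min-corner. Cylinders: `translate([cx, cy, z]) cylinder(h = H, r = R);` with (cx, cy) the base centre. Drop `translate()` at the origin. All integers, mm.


translate([189, 450, 344]) cube([284, 306, 41]);
translate([212, 473, 0]) cylinder(h = 344, r = 23);
translate([450, 473, 0]) cylinder(h = 344, r = 23);
translate([212, 733, 0]) cylinder(h = 344, r = 23);
translate([450, 733, 0]) cylinder(h = 344, r = 23);


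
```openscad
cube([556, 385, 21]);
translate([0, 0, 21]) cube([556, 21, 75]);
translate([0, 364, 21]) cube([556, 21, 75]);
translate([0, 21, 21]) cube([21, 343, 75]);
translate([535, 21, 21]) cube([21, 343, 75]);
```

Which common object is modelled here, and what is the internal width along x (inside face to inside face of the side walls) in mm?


An open box. The internal width is 514 mm.

A 556×385 base slab with four walls standing on it — an open box. The base is 556 mm wide and the walls are 21 mm thick, so the internal width is 556 − 2 × 21 = 514 mm.


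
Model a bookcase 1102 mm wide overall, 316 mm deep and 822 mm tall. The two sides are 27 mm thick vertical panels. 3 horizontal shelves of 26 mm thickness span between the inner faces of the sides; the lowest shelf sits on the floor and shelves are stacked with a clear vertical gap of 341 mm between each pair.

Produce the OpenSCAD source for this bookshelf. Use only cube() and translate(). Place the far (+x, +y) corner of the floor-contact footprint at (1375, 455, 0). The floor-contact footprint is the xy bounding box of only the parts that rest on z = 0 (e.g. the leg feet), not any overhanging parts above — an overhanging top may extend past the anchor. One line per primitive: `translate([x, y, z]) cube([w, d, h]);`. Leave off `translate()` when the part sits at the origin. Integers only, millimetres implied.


translate([273, 139, 0]) cube([27, 316, 822]);
translate([1348, 139, 0]) cube([27, 316, 822]);
translate([300, 139, 0]) cube([1048, 316, 26]);
translate([300, 139, 367]) cube([1048, 316, 26]);
translate([300, 139, 734]) cube([1048, 316, 26]);


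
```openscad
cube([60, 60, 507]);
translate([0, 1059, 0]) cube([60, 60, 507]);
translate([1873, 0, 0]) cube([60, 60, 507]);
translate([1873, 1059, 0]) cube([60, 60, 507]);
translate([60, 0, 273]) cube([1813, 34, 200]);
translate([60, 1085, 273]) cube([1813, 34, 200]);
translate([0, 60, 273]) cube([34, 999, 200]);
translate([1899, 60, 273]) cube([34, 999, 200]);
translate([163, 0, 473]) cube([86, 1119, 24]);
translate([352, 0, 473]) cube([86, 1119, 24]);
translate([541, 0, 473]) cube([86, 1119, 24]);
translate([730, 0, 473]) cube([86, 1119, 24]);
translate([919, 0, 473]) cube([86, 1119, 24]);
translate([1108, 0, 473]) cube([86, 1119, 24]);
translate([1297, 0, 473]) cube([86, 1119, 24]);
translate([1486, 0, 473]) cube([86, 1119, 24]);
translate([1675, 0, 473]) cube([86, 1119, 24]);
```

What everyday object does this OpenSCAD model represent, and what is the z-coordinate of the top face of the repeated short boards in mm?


A bed frame. The slat-top height is 497 mm.

Four posts, four rails, and a row of slats — a bed frame. Slats sit on the rails at z = 273 + 200 = 473; with slat thickness 24, the top is 497 mm.


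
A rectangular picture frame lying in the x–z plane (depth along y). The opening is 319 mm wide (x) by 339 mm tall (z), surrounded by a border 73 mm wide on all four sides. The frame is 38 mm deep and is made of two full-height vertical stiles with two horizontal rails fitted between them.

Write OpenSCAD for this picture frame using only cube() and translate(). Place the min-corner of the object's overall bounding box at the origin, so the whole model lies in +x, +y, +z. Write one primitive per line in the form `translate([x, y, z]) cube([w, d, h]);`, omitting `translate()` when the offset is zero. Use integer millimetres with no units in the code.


cube([73, 38, 485]);
translate([392, 0, 0]) cube([73, 38, 485]);
translate([73, 0, 0]) cube([319, 38, 73]);
translate([73, 0, 412]) cube([319, 38, 73]);


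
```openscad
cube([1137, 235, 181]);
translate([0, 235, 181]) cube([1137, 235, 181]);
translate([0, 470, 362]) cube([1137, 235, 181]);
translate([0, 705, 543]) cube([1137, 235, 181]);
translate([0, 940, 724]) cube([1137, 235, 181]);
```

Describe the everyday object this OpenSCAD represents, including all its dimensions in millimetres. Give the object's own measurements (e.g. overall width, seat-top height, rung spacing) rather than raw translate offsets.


A straight staircase of 5 solid steps. Each step is 1137 mm wide (x), 235 mm deep (y, the going) and 181 mm tall (the rise). The first step rests on the floor; each subsequent step sits one going further in +y and one rise higher in +z, directly behind and above the previous step with no overlap.


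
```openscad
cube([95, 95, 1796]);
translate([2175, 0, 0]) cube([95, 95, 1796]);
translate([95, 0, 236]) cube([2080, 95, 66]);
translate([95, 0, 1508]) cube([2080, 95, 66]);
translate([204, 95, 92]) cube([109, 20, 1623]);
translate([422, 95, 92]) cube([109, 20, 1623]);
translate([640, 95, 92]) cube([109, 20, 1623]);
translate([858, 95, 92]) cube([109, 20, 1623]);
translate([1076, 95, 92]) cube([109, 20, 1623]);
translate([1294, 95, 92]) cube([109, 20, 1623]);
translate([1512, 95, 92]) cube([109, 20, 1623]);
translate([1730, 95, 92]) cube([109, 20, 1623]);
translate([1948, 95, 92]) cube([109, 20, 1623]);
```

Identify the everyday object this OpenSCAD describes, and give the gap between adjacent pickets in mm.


A fence section. The picket gap is 109 mm.

Two posts, two rails, 9 pickets — a fence section. Span 2080 mm holds 9 pickets of 109 mm with 10 equal gaps: ⌊(2080 − 9·109) / 10⌋ = 109 mm.


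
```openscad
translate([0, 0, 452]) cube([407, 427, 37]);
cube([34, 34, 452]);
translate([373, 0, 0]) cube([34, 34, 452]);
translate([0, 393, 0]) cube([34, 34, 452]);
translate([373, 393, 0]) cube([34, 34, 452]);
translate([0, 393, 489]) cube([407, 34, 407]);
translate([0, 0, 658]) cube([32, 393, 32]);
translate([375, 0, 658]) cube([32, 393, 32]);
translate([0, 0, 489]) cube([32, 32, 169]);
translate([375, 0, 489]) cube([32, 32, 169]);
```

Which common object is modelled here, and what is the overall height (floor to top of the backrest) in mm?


A chair. The overall height is 896 mm.

A slab on four corner posts with a tall panel at the back — a chair. The seat slab sits at z = 452 with thickness 37, and the 407 mm backrest starts at the seat top, so the overall height is 452 + 37 + 407 = 896 mm.


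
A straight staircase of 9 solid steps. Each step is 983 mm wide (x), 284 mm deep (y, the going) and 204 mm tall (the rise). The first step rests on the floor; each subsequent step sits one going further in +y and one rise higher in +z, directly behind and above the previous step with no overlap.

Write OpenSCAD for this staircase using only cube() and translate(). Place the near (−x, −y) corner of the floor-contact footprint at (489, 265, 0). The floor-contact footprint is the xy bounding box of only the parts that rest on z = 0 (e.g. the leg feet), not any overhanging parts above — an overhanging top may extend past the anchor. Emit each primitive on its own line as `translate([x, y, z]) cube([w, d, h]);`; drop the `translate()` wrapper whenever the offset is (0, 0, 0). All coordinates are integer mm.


translate([489, 265, 0]) cube([983, 284, 204]);
translate([489, 549, 204]) cube([983, 284, 204]);
translate([489, 833, 408]) cube([983, 284, 204]);
translate([489, 1117, 612]) cube([983, 284, 204]);
translate([489, 1401, 816]) cube([983, 284, 204]);
translate([489, 1685, 1020]) cube([983, 284, 204]);
translate([489, 1969, 1224]) cube([983, 284, 204]);
translate([489, 2253, 1428]) cube([983, 284, 204]);
translate([489, 2537, 1632]) cube([983, 284, 204]);


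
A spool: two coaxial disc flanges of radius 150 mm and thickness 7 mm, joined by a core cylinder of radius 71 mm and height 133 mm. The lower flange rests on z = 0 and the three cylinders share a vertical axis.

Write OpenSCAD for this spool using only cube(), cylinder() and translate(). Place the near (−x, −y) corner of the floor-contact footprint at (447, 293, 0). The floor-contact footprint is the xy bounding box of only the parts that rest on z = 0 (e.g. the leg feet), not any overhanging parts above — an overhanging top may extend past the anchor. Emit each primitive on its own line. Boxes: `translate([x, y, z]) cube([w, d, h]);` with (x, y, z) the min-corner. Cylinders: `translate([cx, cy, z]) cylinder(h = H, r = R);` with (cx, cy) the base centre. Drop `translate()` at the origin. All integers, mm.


translate([597, 443, 0]) cylinder(h = 7, r = 150);
translate([597, 443, 7]) cylinder(h = 133, r = 71);
translate([597, 443, 140]) cylinder(h = 7, r = 150);


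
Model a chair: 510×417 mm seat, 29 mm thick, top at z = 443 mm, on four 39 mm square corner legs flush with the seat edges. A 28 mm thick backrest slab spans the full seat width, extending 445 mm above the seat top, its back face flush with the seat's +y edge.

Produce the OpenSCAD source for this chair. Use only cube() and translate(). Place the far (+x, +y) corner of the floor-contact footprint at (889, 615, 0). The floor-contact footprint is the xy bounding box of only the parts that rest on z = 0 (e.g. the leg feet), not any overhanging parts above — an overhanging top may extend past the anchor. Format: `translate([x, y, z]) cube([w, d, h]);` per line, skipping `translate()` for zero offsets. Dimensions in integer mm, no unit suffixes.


// leg_h = 443 - 29 = 414
translate([379, 198, 414]) cube([510, 417, 29]);
translate([379, 198, 0]) cube([39, 39, 414]);
translate([850, 198, 0]) cube([39, 39, 414]);
translate([379, 576, 0]) cube([39, 39, 414]);
translate([850, 576, 0]) cube([39, 39, 414]);
translate([379, 587, 443]) cube([510, 28, 445]);


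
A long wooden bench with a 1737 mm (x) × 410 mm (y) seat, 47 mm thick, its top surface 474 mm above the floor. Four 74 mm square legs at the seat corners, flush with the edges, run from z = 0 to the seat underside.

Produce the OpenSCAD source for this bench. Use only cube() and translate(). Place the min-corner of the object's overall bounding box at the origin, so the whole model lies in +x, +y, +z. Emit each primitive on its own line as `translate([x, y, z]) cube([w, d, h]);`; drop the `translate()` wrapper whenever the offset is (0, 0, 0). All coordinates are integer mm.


translate([0, 0, 427]) cube([1737, 410, 47]);
cube([74, 74, 427]);
translate([0, 336, 0]) cube([74, 74, 427]);
translate([1663, 0, 0]) cube([74, 74, 427]);
translate([1663, 336, 0]) cube([74, 74, 427]);


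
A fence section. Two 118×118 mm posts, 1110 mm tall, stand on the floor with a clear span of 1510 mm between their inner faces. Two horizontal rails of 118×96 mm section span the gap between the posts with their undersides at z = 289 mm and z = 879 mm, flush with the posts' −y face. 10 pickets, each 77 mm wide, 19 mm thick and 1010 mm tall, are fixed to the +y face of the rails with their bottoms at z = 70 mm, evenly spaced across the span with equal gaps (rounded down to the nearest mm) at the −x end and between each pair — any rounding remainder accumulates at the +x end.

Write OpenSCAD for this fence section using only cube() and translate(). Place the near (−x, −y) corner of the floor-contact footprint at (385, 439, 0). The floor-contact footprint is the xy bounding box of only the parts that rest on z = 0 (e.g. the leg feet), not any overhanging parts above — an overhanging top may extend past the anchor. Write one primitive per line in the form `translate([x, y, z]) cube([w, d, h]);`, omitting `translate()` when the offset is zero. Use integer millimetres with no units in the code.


translate([385, 439, 0]) cube([118, 118, 1110]);
translate([2013, 439, 0]) cube([118, 118, 1110]);
translate([503, 439, 289]) cube([1510, 118, 96]);
translate([503, 439, 879]) cube([1510, 118, 96]);
translate([570, 557, 70]) cube([77, 19, 1010]);
translate([714, 557, 70]) cube([77, 19, 1010]);
translate([858, 557, 70]) cube([77, 19, 1010]);
translate([1002, 557, 70]) cube([77, 19, 1010]);
translate([1146, 557, 70]) cube([77, 19, 1010]);
translate([1290, 557, 70]) cube([77, 19, 1010]);
translate([1434, 557, 70]) cube([77, 19, 1010]);
translate([1578, 557, 70]) cube([77, 19, 1010]);
translate([1722, 557, 70]) cube([77, 19, 1010]);
translate([1866, 557, 70]) cube([77, 19, 1010]);


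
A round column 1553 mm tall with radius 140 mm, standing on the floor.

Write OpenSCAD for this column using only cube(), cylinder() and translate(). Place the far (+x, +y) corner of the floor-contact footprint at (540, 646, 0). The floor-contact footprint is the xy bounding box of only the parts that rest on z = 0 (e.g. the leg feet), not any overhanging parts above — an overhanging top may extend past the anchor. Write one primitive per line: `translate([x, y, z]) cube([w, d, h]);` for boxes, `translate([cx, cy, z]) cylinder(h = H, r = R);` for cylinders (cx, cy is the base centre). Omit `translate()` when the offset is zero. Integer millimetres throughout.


translate([400, 506, 0]) cylinder(h = 1553, r = 140);


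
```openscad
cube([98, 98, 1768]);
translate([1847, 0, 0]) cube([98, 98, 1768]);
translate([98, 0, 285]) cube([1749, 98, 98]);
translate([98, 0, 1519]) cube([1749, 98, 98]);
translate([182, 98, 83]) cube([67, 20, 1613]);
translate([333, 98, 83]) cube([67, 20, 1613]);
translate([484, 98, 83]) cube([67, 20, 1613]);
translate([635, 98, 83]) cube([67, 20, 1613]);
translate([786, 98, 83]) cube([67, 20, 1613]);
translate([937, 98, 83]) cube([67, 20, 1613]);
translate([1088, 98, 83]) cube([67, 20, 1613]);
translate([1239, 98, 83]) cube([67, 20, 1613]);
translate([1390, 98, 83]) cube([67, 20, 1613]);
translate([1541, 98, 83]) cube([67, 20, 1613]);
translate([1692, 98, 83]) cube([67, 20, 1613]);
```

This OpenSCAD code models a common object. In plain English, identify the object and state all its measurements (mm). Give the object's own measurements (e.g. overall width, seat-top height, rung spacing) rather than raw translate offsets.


A fence section. Two 98×98 mm posts, 1768 mm tall, stand on the floor with a clear span of 1749 mm between their inner faces. Two horizontal rails of 98×98 mm section span the gap between the posts with their undersides at z = 285 mm and z = 1519 mm, flush with the posts' −y face. 11 pickets, each 67 mm wide, 20 mm thick and 1613 mm tall, are fixed to the +y face of the rails with their bottoms at z = 83 mm, spaced across the span with a 84 mm gap after the −x post and between neighbouring pickets, with 88 mm left before the +x post.


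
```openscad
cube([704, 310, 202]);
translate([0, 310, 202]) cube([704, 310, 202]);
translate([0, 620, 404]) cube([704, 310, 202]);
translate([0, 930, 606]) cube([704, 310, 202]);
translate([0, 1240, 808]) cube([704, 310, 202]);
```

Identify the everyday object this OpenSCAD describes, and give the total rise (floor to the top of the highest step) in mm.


A staircase. The total rise is 1010 mm.

5 identical blocks, each offset up and back from the previous — a staircase. Each step is 202 mm tall and there are 5 of them, so the total rise is 5 × 202 = 1010 mm.


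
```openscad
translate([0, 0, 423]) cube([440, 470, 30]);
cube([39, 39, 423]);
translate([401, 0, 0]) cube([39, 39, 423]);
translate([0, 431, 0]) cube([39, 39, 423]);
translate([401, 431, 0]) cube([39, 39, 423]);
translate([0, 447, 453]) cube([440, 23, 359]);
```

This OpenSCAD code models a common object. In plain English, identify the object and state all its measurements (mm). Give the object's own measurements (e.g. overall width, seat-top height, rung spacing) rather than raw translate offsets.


A chair. The seat is a 440×470×30 mm slab with its top at z = 453 mm, on four 39×39 mm corner legs (flush with the seat edges, standing on z = 0). A flat backrest 23 mm thick, 359 mm tall, spans the full seat width and rises from the seat top along its +y edge, rear face flush with the rear of the seat.


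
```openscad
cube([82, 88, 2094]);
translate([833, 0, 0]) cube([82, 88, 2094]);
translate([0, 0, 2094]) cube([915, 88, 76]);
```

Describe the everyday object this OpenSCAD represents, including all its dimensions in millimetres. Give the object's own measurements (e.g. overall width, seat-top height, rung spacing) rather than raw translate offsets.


A door frame. The clear opening is 751 mm wide and 2094 mm high. Two 82 mm wide jambs, 88 mm deep, stand either side of the opening from the floor to the top of the opening. A 76 mm thick head sits across the top of both jambs, spanning the full outside width of the frame.


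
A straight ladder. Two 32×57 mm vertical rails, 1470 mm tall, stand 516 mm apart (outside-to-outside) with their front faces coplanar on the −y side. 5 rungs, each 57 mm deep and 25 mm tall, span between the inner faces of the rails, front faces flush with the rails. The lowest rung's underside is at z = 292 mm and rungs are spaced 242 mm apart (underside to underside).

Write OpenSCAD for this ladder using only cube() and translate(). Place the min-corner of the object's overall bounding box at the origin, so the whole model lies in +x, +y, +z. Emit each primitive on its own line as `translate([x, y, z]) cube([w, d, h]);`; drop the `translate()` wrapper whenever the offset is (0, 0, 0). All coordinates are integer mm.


// rung span = 516 - 2*32 = 452
// rung[k] z = 292 + k*242
cube([32, 57, 1470]);
translate([484, 0, 0]) cube([32, 57, 1470]);
translate([32, 0, 292]) cube([452, 57, 25]);
translate([32, 0, 534]) cube([452, 57, 25]);
translate([32, 0, 776]) cube([452, 57, 25]);
translate([32, 0, 1018]) cube([452, 57, 25]);
translate([32, 0, 1260]) cube([452, 57, 25]);


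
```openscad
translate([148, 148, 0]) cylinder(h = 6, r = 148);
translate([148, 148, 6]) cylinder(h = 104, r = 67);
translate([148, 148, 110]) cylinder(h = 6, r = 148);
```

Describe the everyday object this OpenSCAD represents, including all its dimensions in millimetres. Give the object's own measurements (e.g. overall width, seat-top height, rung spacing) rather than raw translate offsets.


A spool: two coaxial disc flanges of radius 148 mm and thickness 6 mm, joined by a core cylinder of radius 67 mm and height 104 mm. The lower flange rests on z = 0 and the three cylinders share a vertical axis.


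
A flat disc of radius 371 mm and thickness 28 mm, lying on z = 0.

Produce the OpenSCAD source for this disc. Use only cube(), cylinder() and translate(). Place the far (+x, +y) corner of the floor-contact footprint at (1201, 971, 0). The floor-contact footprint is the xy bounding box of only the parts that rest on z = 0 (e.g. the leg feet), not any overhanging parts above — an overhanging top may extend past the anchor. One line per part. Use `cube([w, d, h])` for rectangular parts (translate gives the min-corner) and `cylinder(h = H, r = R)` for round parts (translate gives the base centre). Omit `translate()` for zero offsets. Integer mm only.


translate([830, 600, 0]) cylinder(h = 28, r = 371);


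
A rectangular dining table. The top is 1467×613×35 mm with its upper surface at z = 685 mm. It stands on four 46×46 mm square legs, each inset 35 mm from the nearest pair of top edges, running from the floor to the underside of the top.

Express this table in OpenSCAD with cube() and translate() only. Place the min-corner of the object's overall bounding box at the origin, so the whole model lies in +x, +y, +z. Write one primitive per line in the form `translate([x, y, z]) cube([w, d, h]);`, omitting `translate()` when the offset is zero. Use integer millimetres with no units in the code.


translate([0, 0, 650]) cube([1467, 613, 35]);
translate([35, 35, 0]) cube([46, 46, 650]);
translate([1386, 35, 0]) cube([46, 46, 650]);
translate([35, 532, 0]) cube([46, 46, 650]);
translate([1386, 532, 0]) cube([46, 46, 650]);


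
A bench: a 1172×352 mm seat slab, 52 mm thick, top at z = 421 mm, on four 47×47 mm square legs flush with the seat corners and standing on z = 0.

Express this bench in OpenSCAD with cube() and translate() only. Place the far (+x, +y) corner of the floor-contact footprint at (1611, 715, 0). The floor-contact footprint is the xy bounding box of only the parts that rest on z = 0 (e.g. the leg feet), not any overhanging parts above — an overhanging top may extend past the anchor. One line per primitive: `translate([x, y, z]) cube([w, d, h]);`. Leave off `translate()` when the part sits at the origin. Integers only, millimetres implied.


translate([439, 363, 369]) cube([1172, 352, 52]);
translate([439, 363, 0]) cube([47, 47, 369]);
translate([439, 668, 0]) cube([47, 47, 369]);
translate([1564, 363, 0]) cube([47, 47, 369]);
translate([1564, 668, 0]) cube([47, 47, 369]);


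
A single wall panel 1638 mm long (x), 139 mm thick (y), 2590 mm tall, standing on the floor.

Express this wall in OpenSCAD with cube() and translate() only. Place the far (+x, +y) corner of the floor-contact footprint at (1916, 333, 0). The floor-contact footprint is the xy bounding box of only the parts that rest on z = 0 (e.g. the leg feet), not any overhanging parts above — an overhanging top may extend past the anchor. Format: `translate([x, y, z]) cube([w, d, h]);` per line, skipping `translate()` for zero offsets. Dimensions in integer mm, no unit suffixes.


translate([278, 194, 0]) cube([1638, 139, 2590]);


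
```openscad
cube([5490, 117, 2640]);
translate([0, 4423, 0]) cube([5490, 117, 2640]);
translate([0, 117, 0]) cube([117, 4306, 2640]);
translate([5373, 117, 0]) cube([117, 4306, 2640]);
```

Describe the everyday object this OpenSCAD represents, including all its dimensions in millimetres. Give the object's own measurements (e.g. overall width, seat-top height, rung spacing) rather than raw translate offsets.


The wall frame of a small rectangular building: four walls, each 2640 mm tall and 117 mm thick, enclosing a footprint 5490 mm (x) by 4540 mm (y) outside-to-outside, with no floor or roof. The front and back walls (the −y and +y sides) span the full width; the two side walls fit between them.


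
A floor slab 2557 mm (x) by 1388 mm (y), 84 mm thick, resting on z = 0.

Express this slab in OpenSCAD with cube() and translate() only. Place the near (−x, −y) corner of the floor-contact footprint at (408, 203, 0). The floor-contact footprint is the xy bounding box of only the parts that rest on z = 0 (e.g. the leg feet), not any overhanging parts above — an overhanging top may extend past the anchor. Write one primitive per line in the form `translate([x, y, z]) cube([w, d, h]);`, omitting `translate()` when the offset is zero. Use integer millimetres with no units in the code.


translate([408, 203, 0]) cube([2557, 1388, 84]);


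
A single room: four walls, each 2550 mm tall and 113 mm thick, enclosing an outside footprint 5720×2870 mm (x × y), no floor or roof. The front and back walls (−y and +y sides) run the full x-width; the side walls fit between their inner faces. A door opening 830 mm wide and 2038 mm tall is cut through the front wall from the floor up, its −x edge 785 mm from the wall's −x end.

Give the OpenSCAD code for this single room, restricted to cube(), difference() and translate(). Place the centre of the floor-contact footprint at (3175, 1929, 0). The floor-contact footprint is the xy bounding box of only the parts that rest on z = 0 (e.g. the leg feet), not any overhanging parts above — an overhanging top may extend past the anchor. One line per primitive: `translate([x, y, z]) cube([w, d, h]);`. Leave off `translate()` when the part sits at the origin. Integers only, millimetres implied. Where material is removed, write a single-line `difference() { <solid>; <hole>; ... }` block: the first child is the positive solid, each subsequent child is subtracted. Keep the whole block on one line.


difference() { translate([315, 494, 0]) cube([5720, 113, 2550]); translate([1100, 494, 0]) cube([830, 113, 2038]); }
translate([315, 3251, 0]) cube([5720, 113, 2550]);
translate([315, 607, 0]) cube([113, 2644, 2550]);
translate([5922, 607, 0]) cube([113, 2644, 2550]);


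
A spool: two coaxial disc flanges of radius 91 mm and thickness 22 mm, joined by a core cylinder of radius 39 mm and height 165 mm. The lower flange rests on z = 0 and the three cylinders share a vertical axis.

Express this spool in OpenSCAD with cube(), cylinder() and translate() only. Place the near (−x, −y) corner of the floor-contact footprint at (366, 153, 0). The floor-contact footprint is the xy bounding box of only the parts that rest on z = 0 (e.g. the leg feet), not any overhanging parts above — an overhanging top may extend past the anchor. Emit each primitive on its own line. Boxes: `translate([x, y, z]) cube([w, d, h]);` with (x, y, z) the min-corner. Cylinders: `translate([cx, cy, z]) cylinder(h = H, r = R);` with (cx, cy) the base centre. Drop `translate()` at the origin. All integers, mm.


translate([457, 244, 0]) cylinder(h = 22, r = 91);
translate([457, 244, 22]) cylinder(h = 165, r = 39);
translate([457, 244, 187]) cylinder(h = 22, r = 91);


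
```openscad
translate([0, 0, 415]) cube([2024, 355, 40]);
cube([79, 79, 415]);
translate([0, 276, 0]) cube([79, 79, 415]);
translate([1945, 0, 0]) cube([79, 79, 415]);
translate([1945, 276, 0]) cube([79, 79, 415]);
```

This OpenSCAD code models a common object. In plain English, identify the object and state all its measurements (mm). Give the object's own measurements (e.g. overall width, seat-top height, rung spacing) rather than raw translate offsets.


A bench: a 2024×355 mm seat slab, 40 mm thick, top at z = 455 mm, on four 79×79 mm square legs flush with the seat corners and standing on z = 0.


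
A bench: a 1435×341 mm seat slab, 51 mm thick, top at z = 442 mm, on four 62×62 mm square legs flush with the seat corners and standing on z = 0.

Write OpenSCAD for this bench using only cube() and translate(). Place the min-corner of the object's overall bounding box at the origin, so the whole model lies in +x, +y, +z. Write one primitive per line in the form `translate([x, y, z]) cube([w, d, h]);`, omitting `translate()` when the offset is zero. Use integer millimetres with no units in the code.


translate([0, 0, 391]) cube([1435, 341, 51]);
cube([62, 62, 391]);
translate([0, 279, 0]) cube([62, 62, 391]);
translate([1373, 0, 0]) cube([62, 62, 391]);
translate([1373, 279, 0]) cube([62, 62, 391]);


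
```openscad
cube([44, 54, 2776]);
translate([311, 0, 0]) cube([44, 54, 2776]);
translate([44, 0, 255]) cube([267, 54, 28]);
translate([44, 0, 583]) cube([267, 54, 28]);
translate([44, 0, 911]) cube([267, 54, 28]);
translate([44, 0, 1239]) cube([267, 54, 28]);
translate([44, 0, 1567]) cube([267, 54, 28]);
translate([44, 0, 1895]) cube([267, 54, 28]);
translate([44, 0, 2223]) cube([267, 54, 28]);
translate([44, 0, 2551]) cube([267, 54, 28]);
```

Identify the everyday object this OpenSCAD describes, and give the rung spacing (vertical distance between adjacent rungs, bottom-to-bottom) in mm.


A ladder. The rung spacing is 328 mm.

Two tall 44×54 posts with 8 short bars between them — a ladder. Adjacent rungs sit at z = 255 and z = 583, so the spacing is 583 − 255 = 328 mm.


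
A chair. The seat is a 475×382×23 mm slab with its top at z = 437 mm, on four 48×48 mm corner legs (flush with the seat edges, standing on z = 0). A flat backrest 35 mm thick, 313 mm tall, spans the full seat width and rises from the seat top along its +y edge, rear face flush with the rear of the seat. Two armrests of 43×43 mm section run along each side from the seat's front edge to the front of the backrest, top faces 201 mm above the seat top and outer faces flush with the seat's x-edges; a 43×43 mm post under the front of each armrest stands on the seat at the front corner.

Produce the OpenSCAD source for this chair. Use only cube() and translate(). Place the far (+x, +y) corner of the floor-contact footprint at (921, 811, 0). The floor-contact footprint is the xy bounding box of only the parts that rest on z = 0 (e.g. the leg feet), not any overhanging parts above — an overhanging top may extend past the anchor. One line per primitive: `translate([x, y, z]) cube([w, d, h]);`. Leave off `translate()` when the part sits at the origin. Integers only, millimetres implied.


// leg_h = 437 - 23 = 414
// arm post h = 201 - 43 = 158
translate([446, 429, 414]) cube([475, 382, 23]);
translate([446, 429, 0]) cube([48, 48, 414]);
translate([873, 429, 0]) cube([48, 48, 414]);
translate([446, 763, 0]) cube([48, 48, 414]);
translate([873, 763, 0]) cube([48, 48, 414]);
translate([446, 776, 437]) cube([475, 35, 313]);
translate([446, 429, 595]) cube([43, 347, 43]);
translate([878, 429, 595]) cube([43, 347, 43]);
translate([446, 429, 437]) cube([43, 43, 158]);
translate([878, 429, 437]) cube([43, 43, 158]);


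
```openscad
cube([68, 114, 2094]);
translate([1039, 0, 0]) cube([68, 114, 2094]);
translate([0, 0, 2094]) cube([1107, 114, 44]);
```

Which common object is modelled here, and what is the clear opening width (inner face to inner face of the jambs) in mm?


A door frame. The clear opening width is 971 mm.

Two 2094 mm tall posts with a header on top — a door frame. The left jamb is 68 mm wide at x = 0; the right jamb starts at x = 1039. The clear opening is 1039 − 68 = 971 mm.


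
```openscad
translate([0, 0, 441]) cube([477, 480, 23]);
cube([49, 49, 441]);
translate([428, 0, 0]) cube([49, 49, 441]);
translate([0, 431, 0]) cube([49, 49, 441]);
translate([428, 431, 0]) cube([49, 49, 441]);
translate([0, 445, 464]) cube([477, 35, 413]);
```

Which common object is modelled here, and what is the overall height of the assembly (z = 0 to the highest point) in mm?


A chair. The overall height is 877 mm.

A slab on four corner posts with a tall panel at the back — a chair. The seat slab sits at z = 441 with thickness 23, and the 413 mm backrest starts at the seat top, so the overall height is 441 + 23 + 413 = 877 mm.


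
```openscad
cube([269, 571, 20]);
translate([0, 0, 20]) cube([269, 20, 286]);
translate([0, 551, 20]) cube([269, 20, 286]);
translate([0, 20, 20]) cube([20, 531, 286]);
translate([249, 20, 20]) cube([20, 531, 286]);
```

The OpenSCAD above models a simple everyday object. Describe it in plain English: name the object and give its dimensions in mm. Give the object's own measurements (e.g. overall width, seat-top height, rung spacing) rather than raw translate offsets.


An open-topped rectangular box: outside dimensions 269×571×306 mm, with a uniform wall and base thickness of 20 mm. The base is a full 269×571 slab on the floor; four walls sit on top of the base. The front and back walls (the −y and +y sides) span the full width; the two side walls fit between them.


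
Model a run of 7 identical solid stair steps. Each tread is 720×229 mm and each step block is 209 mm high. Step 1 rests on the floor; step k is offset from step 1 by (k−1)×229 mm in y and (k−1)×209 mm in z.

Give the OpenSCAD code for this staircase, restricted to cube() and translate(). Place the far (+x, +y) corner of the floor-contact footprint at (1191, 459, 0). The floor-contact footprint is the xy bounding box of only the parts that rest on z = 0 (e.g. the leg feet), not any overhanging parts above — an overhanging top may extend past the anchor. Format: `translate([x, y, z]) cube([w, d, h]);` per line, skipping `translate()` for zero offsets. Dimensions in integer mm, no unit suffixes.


translate([471, 230, 0]) cube([720, 229, 209]);
translate([471, 459, 209]) cube([720, 229, 209]);
translate([471, 688, 418]) cube([720, 229, 209]);
translate([471, 917, 627]) cube([720, 229, 209]);
translate([471, 1146, 836]) cube([720, 229, 209]);
translate([471, 1375, 1045]) cube([720, 229, 209]);
translate([471, 1604, 1254]) cube([720, 229, 209]);


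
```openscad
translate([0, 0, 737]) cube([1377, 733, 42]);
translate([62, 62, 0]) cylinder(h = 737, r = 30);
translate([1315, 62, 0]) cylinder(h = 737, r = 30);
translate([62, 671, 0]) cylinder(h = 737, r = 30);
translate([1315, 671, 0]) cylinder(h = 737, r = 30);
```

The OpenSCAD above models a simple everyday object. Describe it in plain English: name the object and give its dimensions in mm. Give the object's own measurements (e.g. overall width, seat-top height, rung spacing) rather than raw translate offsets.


A table: top 1377 mm (x) × 733 mm (y), 42 mm thick, upper face at z = 779 mm, on four round legs of 60 mm diameter, each leg's bounding box inset 32 mm from the nearest pair of top edges from z = 0 to the bottom of the top.
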